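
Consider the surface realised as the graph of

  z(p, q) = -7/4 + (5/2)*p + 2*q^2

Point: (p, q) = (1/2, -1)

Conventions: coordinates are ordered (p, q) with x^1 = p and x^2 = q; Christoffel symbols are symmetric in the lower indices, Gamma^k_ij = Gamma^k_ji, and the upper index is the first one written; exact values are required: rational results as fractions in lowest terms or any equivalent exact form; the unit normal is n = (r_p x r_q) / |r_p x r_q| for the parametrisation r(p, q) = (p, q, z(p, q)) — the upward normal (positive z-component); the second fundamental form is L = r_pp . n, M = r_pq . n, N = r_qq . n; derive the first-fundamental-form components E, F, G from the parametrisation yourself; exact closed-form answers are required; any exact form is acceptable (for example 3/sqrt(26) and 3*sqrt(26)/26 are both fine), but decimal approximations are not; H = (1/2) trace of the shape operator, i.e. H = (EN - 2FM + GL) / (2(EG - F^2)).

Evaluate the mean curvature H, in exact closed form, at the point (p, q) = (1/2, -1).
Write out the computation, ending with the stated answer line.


z_p = 5/2, z_q = -4, z_pp = 0, z_pq = 0, z_qq = 4
E = 29/4, F = -10, G = 17; answer radicand W^2 = 93/4
unnormalised second-form numerators: l = 0, m = 0, n = 4; L = l/sqrt(93/4), and similarly M = m/sqrt(W^2), N = n/sqrt(W^2)
H = (E*n - 2*F*m + G*l) / (2*(EG - F^2)*sqrt(W^2)); E*n - 2*F*m + G*l = 29, EG - F^2 = 93/4, so H = (58/93)/sqrt(93/4)

Answer: H = 116*sqrt(93)/8649


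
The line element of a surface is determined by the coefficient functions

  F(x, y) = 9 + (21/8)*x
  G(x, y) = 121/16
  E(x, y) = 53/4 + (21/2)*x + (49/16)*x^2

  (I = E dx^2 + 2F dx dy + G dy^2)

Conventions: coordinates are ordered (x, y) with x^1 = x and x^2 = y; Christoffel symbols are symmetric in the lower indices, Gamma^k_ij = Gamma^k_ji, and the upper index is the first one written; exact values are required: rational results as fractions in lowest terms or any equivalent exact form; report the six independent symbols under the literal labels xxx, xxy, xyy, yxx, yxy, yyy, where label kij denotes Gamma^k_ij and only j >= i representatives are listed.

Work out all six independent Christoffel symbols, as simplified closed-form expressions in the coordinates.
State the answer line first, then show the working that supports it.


Answer: Gamma_xxx = (4165*x + 4116)/(4165*x^2 + 8232*x + 4916), Gamma_xxy = 0, Gamma_xyy = 0, Gamma_yxx = (-3528*x - 3192)/(4165*x^2 + 8232*x + 4916), Gamma_yxy = 0, Gamma_yyy = 0

E = 53/4 + (21/2)*x + (49/16)*x^2; F = 9 + (21/8)*x; G = 121/16
Gamma^k_ij = (1/2) g^{kl} (d_i g_jl + d_j g_il - d_l g_ij), with g^inv = (1/(EG-F^2)) [[G, -F], [-F, E]]
first partials: E_x = 21/2 + (49/8)*x, E_y = 0, F_x = 21/8, F_y = 0, G_x = 0, G_y = 0
D = EG - F^2 = 1229/64 + (1029/32)*x + (4165/256)*x^2
expanded: Gamma^x_xx = (G E_x - 2F F_x + F E_y)/(2D), Gamma^x_xy = (G E_y - F G_x)/(2D), Gamma^x_yy = (2G F_y - G G_x - F G_y)/(2D), Gamma^y_xx = (2E F_x - E E_y - F E_x)/(2D), Gamma^y_xy = (E G_x - F E_y)/(2D), Gamma^y_yy = (E G_y - 2F F_y + F G_x)/(2D); substitute and cancel common factors


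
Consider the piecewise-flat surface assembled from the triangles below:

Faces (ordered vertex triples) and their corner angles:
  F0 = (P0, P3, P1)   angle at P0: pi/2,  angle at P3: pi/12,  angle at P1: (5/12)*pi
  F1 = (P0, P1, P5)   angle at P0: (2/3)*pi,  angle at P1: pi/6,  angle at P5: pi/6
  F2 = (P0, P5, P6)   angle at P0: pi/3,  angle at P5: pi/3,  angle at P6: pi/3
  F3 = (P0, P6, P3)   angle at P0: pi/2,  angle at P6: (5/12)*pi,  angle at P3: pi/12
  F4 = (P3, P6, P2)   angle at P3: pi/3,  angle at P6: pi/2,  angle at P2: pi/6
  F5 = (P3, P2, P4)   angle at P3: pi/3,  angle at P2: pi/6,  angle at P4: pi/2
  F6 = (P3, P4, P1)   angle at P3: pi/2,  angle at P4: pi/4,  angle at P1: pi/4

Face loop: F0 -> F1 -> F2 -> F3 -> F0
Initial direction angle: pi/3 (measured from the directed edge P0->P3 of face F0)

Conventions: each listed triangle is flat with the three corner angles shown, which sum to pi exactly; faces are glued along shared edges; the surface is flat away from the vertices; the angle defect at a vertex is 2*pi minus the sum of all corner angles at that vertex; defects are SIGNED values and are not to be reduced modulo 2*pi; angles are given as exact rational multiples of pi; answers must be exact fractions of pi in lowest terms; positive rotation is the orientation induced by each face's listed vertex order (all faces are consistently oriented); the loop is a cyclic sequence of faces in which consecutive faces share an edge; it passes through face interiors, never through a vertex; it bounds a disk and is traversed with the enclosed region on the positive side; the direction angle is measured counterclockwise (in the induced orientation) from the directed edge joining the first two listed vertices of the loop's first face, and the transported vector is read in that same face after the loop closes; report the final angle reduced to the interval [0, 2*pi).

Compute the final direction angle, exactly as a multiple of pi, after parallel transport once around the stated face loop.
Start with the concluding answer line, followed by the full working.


Answer: final direction angle = pi/3

enclosed vertex P0: corner angles sum to 2*pi, defect = 2*pi - 2*pi = 0
transport around the loop rotates by the sum of enclosed defects; add to the initial angle mod 2*pi
final angle = pi/3 + 0 = pi/3 (mod 2*pi)


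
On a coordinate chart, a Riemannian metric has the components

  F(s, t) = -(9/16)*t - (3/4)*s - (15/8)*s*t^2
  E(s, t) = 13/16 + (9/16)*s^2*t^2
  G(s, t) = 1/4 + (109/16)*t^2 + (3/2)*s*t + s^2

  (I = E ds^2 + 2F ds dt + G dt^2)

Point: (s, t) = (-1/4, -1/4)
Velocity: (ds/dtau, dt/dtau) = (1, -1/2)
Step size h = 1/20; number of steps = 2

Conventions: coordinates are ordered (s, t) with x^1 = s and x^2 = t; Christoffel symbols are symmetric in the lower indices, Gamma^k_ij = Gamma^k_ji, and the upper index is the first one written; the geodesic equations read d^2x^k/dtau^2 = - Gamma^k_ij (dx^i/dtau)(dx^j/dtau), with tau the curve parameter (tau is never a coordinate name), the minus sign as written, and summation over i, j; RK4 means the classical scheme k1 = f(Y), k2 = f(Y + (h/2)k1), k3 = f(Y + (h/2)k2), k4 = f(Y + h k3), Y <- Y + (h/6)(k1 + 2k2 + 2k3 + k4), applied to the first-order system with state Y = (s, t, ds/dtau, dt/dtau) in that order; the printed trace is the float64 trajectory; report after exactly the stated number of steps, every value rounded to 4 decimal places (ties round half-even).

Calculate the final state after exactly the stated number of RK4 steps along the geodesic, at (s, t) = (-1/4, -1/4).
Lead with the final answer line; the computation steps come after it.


Answer: s = -0.1520, t = -0.2941, ds/dtau = 0.9619, dt/dtau = -0.3847

f(Y) = (ds/dtau, dt/dtau, -Gamma^s_ij Y'^i Y'^j, -Gamma^t_ij Y'^i Y'^j) with the Gammas evaluated at the stage position; h = 0.050000; intermediate values shown to 6 dp
step 0: s = -0.2500, t = -0.2500, ds/dtau = 1.0000, dt/dtau = -0.5000
step 1:
  k1: at (s, t) = (-0.250000, -0.250000), (ds/dtau, dt/dtau) = (1.000000, -0.500000); Gamma_sss = 0.544439, Gamma_sst = 0.270966, Gamma_stt = 0.684852, Gamma_tss = -1.265569, Gamma_tst = -0.642223, Gamma_ttt = -2.566498; k1 = (1.000000, -0.500000, -0.444686, 1.264971)
  k2: at (s, t) = (-0.225000, -0.262500), (ds/dtau, dt/dtau) = (0.988883, -0.468376); Gamma_sss = 0.506349, Gamma_sst = 0.240232, Gamma_stt = 0.629653, Gamma_tss = -1.218966, Gamma_tst = -0.587985, Gamma_ttt = -2.532557; k2 = (0.988883, -0.468376, -0.410748, 1.202922)
  k3: at (s, t) = (-0.225278, -0.261709), (ds/dtau, dt/dtau) = (0.989731, -0.469927); Gamma_sss = 0.507243, Gamma_sst = 0.240674, Gamma_stt = 0.629455, Gamma_tss = -1.222268, Gamma_tst = -0.589653, Gamma_ttt = -2.534603; k3 = (0.989731, -0.469927, -0.412006, 1.208518)
  k4: at (s, t) = (-0.200513, -0.273496), (ds/dtau, dt/dtau) = (0.979400, -0.439574); Gamma_sss = 0.471250, Gamma_sst = 0.212865, Gamma_stt = 0.575056, Gamma_tss = -1.179859, Gamma_tst = -0.540089, Gamma_ttt = -2.499539; k4 = (0.979400, -0.439574, -0.379865, 1.149686)
  Y <- Y + (h/6)(k1 + 2k2 + 2k3 + k4): s = -0.2005, t = -0.2735, ds/dtau = 0.9794, dt/dtau = -0.4397
step 2:
  k1: at (s, t) = (-0.200528, -0.273468), (ds/dtau, dt/dtau) = (0.979416, -0.439687); Gamma_sss = 0.471285, Gamma_sst = 0.212883, Gamma_stt = 0.575062, Gamma_tss = -1.179970, Gamma_tst = -0.540149, Gamma_ttt = -2.499618; k1 = (0.979416, -0.439687, -0.379906, 1.149916)
  k2: at (s, t) = (-0.176043, -0.284460), (ds/dtau, dt/dtau) = (0.969919, -0.410939); Gamma_sss = 0.437384, Gamma_sst = 0.187811, Gamma_stt = 0.521772, Gamma_tss = -1.141972, Gamma_tst = -0.495122, Gamma_ttt = -2.464553; k2 = (0.969919, -0.410939, -0.349863, 1.095804)
  k3: at (s, t) = (-0.176280, -0.283742), (ds/dtau, dt/dtau) = (0.970670, -0.412292); Gamma_sss = 0.438039, Gamma_sst = 0.188091, Gamma_stt = 0.521512, Gamma_tss = -1.144717, Gamma_tst = -0.496345, Gamma_ttt = -2.466652; k3 = (0.970670, -0.412292, -0.350821, 1.100571)
  k4: at (s, t) = (-0.151995, -0.294083), (ds/dtau, dt/dtau) = (0.961875, -0.384659); Gamma_sss = 0.405808, Gamma_sst = 0.165338, Gamma_stt = 0.469426, Gamma_tss = -1.110189, Gamma_tst = -0.454985, Gamma_ttt = -2.432049; k4 = (0.961875, -0.384659, -0.322564, 1.050319)
  Y <- Y + (h/6)(k1 + 2k2 + 2k3 + k4): s = -0.1520, t = -0.2941, ds/dtau = 0.9619, dt/dtau = -0.3847


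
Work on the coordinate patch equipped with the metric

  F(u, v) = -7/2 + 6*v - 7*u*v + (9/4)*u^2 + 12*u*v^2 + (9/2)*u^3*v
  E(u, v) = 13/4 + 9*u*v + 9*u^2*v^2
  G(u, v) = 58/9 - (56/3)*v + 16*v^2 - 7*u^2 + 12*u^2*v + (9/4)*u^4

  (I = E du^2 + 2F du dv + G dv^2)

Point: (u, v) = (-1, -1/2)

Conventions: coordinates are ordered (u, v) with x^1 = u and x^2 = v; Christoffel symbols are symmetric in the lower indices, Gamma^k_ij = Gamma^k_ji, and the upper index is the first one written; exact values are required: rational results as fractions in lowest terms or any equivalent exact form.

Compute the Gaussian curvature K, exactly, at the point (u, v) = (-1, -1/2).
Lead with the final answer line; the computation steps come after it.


Answer: K = -19440/421201

E = 10, F = -17/2, G = 325/36, EG - F^2 = 649/36 at the point
E_u = -9, E_v = -18, F_u = -19/4, F_v = 41/2, G_u = 17, G_v = -68/3
E_vv = 18, F_uv = -11/2, G_uu = 1
K follows from Brioschi's formula, (det M1 - det M2)/(EG - F^2)^2.
M1 = [[-E_vv/2 + F_uv - G_uu/2, E_u/2, F_u - E_v/2], [F_v - G_u/2, E, F], [G_v/2, F, G]] = [[-15, -9/2, 17/4], [12, 10, -17/2], [-34/3, -17/2, 325/36]]; det M1 = -673/4
M2 = [[0, E_v/2, G_u/2], [E_v/2, E, F], [G_u/2, F, G]] = [[0, -9, 17/2], [-9, 10, -17/2], [17/2, -17/2, 325/36]]; det M2 = -613/4
det M1 - det M2 = -15; K = -15 / (649/36)^2 = -19440/421201


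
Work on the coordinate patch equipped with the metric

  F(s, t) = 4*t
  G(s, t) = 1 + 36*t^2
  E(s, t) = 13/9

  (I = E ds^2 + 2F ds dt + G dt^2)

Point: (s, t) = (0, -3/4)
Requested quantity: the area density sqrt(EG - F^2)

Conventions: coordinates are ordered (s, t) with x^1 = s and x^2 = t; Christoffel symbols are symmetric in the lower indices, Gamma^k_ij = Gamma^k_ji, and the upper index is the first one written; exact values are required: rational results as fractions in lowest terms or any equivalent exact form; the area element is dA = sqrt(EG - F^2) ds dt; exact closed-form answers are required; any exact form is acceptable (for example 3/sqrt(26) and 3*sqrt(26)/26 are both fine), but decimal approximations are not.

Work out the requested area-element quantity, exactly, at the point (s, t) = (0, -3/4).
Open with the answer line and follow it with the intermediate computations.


Answer: sqrt(EG - F^2) = sqrt(781)/6

E = 13/9, F = -3, G = 85/4; EG - F^2 = 781/36


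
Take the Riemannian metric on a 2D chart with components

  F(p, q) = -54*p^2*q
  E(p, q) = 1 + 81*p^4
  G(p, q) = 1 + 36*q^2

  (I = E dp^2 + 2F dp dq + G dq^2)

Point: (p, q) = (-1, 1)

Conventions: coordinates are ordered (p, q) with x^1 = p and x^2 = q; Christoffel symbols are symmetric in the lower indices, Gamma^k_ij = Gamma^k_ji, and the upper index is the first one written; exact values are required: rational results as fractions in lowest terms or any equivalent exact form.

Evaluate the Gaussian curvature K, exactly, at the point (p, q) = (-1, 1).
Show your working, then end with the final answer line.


E = 82, F = -54, G = 37, EG - F^2 = 118 at the point
E_p = -324, E_q = 0, F_p = 108, F_q = -54, G_p = 0, G_q = 72
E_qq = 0, F_pq = 108, G_pp = 0
Apply the Brioschi formula K = (det M1 - det M2)/(EG - F^2)^2 over the derivative matrices of E, F, G.
M1 = [[-E_qq/2 + F_pq - G_pp/2, E_p/2, F_p - E_q/2], [F_q - G_p/2, E, F], [G_q/2, F, G]] = [[108, -162, 108], [-54, 82, -54], [36, -54, 37]]; det M1 = 108
M2 = [[0, E_q/2, G_p/2], [E_q/2, E, F], [G_p/2, F, G]] = [[0, 0, 0], [0, 82, -54], [0, -54, 37]]; det M2 = 0
det M1 - det M2 = 108; K = 108 / (118)^2 = 27/3481

Answer: K = 27/3481


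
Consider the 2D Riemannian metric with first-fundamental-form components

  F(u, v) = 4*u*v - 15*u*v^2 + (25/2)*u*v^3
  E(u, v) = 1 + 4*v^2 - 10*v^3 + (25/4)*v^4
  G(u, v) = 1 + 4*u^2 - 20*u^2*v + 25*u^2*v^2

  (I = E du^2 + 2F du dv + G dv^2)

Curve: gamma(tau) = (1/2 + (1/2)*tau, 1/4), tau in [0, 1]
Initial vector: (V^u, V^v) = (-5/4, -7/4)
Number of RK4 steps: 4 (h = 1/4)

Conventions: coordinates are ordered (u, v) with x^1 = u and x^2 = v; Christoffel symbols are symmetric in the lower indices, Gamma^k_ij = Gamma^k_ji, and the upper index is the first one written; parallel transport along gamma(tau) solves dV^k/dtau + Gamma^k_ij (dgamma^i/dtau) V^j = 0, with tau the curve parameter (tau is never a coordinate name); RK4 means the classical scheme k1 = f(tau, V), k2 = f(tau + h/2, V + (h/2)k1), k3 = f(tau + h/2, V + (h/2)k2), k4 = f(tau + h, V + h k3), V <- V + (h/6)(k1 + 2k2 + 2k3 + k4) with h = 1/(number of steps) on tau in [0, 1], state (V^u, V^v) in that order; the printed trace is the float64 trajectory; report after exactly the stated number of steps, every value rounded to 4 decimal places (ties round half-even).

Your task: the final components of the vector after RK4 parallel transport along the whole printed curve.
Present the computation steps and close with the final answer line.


gamma'(tau) = (1/2, 0); f(tau, V)^k = -Gamma^k_ij(gamma(tau)) gamma'^i(tau) V^j; h = 1/4; intermediate values shown to 6 dp
curve data and Christoffel symbols at the stage parameters:
  tau = 0.000000: gamma = (0.500000, 0.250000), gamma' = (0.500000, 0.000000); Gamma_uuu = 0.000000, Gamma_uuv = 0.204810, Gamma_uvv = -0.682700, Gamma_vuu = 0.000000, Gamma_vuv = 0.223429, Gamma_vvv = -0.744763
  tau = 0.125000: gamma = (0.562500, 0.250000), gamma' = (0.500000, 0.000000); Gamma_uuu = 0.000000, Gamma_uuv = 0.198908, Gamma_uvv = -0.745903, Gamma_vuu = 0.000000, Gamma_vuv = 0.244114, Gamma_vvv = -0.915427
  tau = 0.250000: gamma = (0.625000, 0.250000), gamma' = (0.500000, 0.000000); Gamma_uuu = 0.000000, Gamma_uuv = 0.192701, Gamma_uvv = -0.802920, Gamma_vuu = 0.000000, Gamma_vuv = 0.262774, Gamma_vvv = -1.094891
  tau = 0.375000: gamma = (0.687500, 0.250000), gamma' = (0.500000, 0.000000); Gamma_uuu = 0.000000, Gamma_uuv = 0.186276, Gamma_uvv = -0.853766, Gamma_vuu = 0.000000, Gamma_vuv = 0.279414, Gamma_vvv = -1.280649
  tau = 0.500000: gamma = (0.750000, 0.250000), gamma' = (0.500000, 0.000000); Gamma_uuu = 0.000000, Gamma_uuv = 0.179714, Gamma_uvv = -0.898570, Gamma_vuu = 0.000000, Gamma_vuv = 0.294078, Gamma_vvv = -1.470388
  tau = 0.625000: gamma = (0.812500, 0.250000), gamma' = (0.500000, 0.000000); Gamma_uuu = 0.000000, Gamma_uuv = 0.173086, Gamma_uvv = -0.937551, Gamma_vuu = 0.000000, Gamma_vuv = 0.306835, Gamma_vvv = -1.662023
  tau = 0.750000: gamma = (0.875000, 0.250000), gamma' = (0.500000, 0.000000); Gamma_uuu = 0.000000, Gamma_uuv = 0.166456, Gamma_uvv = -0.970996, Gamma_vuu = 0.000000, Gamma_vuv = 0.317781, Gamma_vvv = -1.853720
  tau = 0.875000: gamma = (0.937500, 0.250000), gamma' = (0.500000, 0.000000); Gamma_uuu = 0.000000, Gamma_uuv = 0.159879, Gamma_uvv = -0.999243, Gamma_vuu = 0.000000, Gamma_vuv = 0.327025, Gamma_vvv = -2.043906
  tau = 1.000000: gamma = (1.000000, 0.250000), gamma' = (0.500000, 0.000000); Gamma_uuu = 0.000000, Gamma_uuv = 0.153399, Gamma_uvv = -1.022661, Gamma_vuu = 0.000000, Gamma_vuv = 0.334689, Gamma_vvv = -2.231261
step 0: V^u = -1.2500, V^v = -1.7500
step 1: k1 = (0.179209, 0.195500), k2 = (0.171614, 0.210617), k3 = (0.171426, 0.210386), k4 = (0.163545, 0.223017); V <- V + (h/6)(k1 + 2k2 + 2k3 + k4): V^u = -1.2071, V^v = -1.6975
step 2: k1 = (0.163553, 0.223026), k2 = (0.155503, 0.233255), k3 = (0.155384, 0.233076), k4 = (0.147294, 0.241027); V <- V + (h/6)(k1 + 2k2 + 2k3 + k4): V^u = -1.1683, V^v = -1.6393
step 3: k1 = (0.147301, 0.241038), k2 = (0.139261, 0.246872), k3 = (0.139198, 0.246760), k4 = (0.131300, 0.250664); V <- V + (h/6)(k1 + 2k2 + 2k3 + k4): V^u = -1.1335, V^v = -1.5777
step 4: k1 = (0.131306, 0.250675), k2 = (0.123612, 0.252843), k3 = (0.123591, 0.252799), k4 = (0.116158, 0.253436); V <- V + (h/6)(k1 + 2k2 + 2k3 + k4): V^u = -1.1025, V^v = -1.5145

Answer: V^u = -1.1025, V^v = -1.5145


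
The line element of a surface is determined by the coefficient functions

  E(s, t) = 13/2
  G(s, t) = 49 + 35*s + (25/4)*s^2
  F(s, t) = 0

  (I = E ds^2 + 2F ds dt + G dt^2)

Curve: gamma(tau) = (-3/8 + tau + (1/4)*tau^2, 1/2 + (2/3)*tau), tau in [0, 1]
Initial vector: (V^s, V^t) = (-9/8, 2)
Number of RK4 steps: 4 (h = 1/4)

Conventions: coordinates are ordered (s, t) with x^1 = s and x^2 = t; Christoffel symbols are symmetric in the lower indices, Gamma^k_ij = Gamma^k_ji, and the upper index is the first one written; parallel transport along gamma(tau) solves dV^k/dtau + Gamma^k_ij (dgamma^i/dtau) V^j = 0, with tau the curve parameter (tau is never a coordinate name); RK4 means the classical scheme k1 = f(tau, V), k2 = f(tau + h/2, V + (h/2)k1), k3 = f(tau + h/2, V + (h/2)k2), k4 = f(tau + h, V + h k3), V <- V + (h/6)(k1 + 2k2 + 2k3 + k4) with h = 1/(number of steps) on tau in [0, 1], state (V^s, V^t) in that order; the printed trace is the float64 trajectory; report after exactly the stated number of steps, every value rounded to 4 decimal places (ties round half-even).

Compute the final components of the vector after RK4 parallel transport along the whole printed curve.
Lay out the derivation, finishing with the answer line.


gamma'(tau) = (1 + (1/2)*tau, 2/3); f(tau, V)^k = -Gamma^k_ij(gamma(tau)) gamma'^i(tau) V^j; h = 1/4; intermediate values shown to 6 dp
curve data and Christoffel symbols at the stage parameters:
  tau = 0.000000: gamma = (-0.375000, 0.500000), gamma' = (1.000000, 0.666667); Gamma_sss = 0.000000, Gamma_sst = 0.000000, Gamma_stt = -2.331731, Gamma_tss = 0.000000, Gamma_tst = 0.412371, Gamma_ttt = 0.000000
  tau = 0.125000: gamma = (-0.246094, 0.583333), gamma' = (1.062500, 0.666667); Gamma_sss = 0.000000, Gamma_sst = 0.000000, Gamma_stt = -2.455679, Gamma_tss = 0.000000, Gamma_tst = 0.391557, Gamma_ttt = 0.000000
  tau = 0.250000: gamma = (-0.109375, 0.666667), gamma' = (1.125000, 0.666667); Gamma_sss = 0.000000, Gamma_sst = 0.000000, Gamma_stt = -2.587139, Gamma_tss = 0.000000, Gamma_tst = 0.371661, Gamma_ttt = 0.000000
  tau = 0.375000: gamma = (0.035156, 0.750000), gamma' = (1.187500, 0.666667); Gamma_sss = 0.000000, Gamma_sst = 0.000000, Gamma_stt = -2.726112, Gamma_tss = 0.000000, Gamma_tst = 0.352714, Gamma_ttt = 0.000000
  tau = 0.500000: gamma = (0.187500, 0.833333), gamma' = (1.250000, 0.666667); Gamma_sss = 0.000000, Gamma_sst = 0.000000, Gamma_stt = -2.872596, Gamma_tss = 0.000000, Gamma_tst = 0.334728, Gamma_ttt = 0.000000
  tau = 0.625000: gamma = (0.347656, 0.916667), gamma' = (1.312500, 0.666667); Gamma_sss = 0.000000, Gamma_sst = 0.000000, Gamma_stt = -3.026593, Gamma_tss = 0.000000, Gamma_tst = 0.317697, Gamma_ttt = 0.000000
  tau = 0.750000: gamma = (0.515625, 1.000000), gamma' = (1.375000, 0.666667); Gamma_sss = 0.000000, Gamma_sst = 0.000000, Gamma_stt = -3.188101, Gamma_tss = 0.000000, Gamma_tst = 0.301602, Gamma_ttt = 0.000000
  tau = 0.875000: gamma = (0.691406, 1.083333), gamma' = (1.437500, 0.666667); Gamma_sss = 0.000000, Gamma_sst = 0.000000, Gamma_stt = -3.357121, Gamma_tss = 0.000000, Gamma_tst = 0.286418, Gamma_ttt = 0.000000
  tau = 1.000000: gamma = (0.875000, 1.166667), gamma' = (1.500000, 0.666667); Gamma_sss = 0.000000, Gamma_sst = 0.000000, Gamma_stt = -3.533654, Gamma_tss = 0.000000, Gamma_tst = 0.272109, Gamma_ttt = 0.000000
step 0: V^s = -1.1250, V^t = 2.0000
step 1: k1 = (3.108974, -0.515464), k2 = (3.168754, -0.613030), k3 = (3.148788, -0.609907), k4 = (3.186534, -0.688785); V <- V + (h/6)(k1 + 2k2 + 2k3 + k4): V^s = -0.3362, V^t = 1.8479
step 2: k1 = (3.187203, -0.689338), k2 = (3.201808, -0.752523), k3 = (3.187454, -0.749645), k4 = (3.179965, -0.797562); V <- V + (h/6)(k1 + 2k2 + 2k3 + k4): V^s = 0.4615, V^t = 1.6608
step 3: k1 = (3.180494, -0.797873), k2 = (3.149760, -0.832869), k3 = (3.140933, -0.830231), k4 = (3.088673, -0.853335); V <- V + (h/6)(k1 + 2k2 + 2k3 + k4): V^s = 1.2470, V^t = 1.4534
step 4: k1 = (3.089025, -0.853445), k2 = (3.014033, -0.866300), k3 = (3.010436, -0.863849), k4 = (2.915082, -0.867803); V <- V + (h/6)(k1 + 2k2 + 2k3 + k4): V^s = 1.9992, V^t = 1.2375

Answer: V^s = 1.9992, V^t = 1.2375


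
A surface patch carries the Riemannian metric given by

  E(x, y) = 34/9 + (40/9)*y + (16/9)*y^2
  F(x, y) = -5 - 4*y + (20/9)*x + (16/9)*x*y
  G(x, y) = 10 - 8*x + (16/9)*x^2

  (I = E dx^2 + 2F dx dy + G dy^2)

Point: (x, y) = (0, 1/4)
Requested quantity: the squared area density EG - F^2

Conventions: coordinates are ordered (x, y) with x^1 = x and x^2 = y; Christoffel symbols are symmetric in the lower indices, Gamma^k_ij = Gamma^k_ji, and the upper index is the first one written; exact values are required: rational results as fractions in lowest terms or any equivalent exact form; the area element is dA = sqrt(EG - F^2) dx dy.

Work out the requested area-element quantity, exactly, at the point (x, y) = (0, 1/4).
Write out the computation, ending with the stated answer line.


E = 5, F = -6, G = 10; EG - F^2 = 14

Answer: EG - F^2 = 14


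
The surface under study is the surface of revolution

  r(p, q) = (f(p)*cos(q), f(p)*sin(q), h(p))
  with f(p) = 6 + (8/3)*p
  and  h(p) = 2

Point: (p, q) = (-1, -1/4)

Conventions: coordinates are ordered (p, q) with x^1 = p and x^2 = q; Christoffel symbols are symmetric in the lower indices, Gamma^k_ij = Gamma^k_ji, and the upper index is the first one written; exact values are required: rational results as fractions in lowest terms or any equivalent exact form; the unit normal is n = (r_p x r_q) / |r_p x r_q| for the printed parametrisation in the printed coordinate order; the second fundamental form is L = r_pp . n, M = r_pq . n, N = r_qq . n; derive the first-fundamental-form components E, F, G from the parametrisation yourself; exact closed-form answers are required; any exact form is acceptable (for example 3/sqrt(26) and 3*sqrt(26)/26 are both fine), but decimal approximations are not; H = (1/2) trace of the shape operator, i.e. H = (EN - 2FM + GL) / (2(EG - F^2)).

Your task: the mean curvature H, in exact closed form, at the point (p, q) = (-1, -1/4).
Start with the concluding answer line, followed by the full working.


Answer: H = 0

f = 10/3, f' = 8/3, f'' = 0, h' = 0, h'' = 0
E = 64/9, F = 0, G = 100/9; answer radicand W^2 = 64/9
unnormalised second-form numerators: l = 0, m = 0, n = 0; L = l/sqrt(64/9), and similarly M = m/sqrt(W^2), N = n/sqrt(W^2)
H = (E*n - 2*F*m + G*l) / (2*(EG - F^2)*sqrt(W^2)); E*n - 2*F*m + G*l = 0, EG - F^2 = 6400/81, so H = (0)/sqrt(64/9)


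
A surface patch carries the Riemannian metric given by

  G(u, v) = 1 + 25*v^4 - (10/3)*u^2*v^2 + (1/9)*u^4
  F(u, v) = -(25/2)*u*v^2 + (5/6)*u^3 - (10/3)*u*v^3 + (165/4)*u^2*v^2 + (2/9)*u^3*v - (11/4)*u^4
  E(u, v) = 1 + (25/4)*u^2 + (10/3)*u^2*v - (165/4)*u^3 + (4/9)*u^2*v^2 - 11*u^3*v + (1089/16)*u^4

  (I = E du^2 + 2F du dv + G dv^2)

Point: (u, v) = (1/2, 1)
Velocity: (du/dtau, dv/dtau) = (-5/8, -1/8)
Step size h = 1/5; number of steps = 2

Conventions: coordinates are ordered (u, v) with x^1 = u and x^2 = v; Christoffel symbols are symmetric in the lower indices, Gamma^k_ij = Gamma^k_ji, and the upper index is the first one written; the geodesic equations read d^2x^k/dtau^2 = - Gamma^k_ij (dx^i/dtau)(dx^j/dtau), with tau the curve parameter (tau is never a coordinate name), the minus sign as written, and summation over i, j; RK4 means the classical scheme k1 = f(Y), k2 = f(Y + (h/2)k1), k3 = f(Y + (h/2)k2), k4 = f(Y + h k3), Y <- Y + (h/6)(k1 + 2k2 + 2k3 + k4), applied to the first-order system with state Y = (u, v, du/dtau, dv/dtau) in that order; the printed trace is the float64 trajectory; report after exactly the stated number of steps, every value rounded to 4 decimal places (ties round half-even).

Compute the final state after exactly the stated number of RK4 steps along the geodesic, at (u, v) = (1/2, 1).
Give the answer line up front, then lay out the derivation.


Answer: u = 0.2490, v = 0.9226, du/dtau = -0.6264, dv/dtau = -0.2486

f(Y) = (du/dtau, dv/dtau, -Gamma^u_ij Y'^i Y'^j, -Gamma^v_ij Y'^i Y'^j) with the Gammas evaluated at the stage position; h = 0.200000; intermediate values shown to 6 dp
step 0: u = 0.5000, v = 1.0000, du/dtau = -0.6250, dv/dtau = -0.1250
step 1:
  k1: at (u, v) = (0.500000, 1.000000), (du/dtau, dv/dtau) = (-0.625000, -0.125000); Gamma_uuu = 0.095884, Gamma_uuv = -0.006287, Gamma_uvv = 0.188624, Gamma_vuu = 0.983854, Gamma_vuv = -0.064515, Gamma_vvv = 1.935451; k1 = (-0.625000, -0.125000, -0.039420, -0.404479)
  k2: at (u, v) = (0.437500, 0.987500), (du/dtau, dv/dtau) = (-0.628942, -0.165448); Gamma_uuu = 0.033117, Gamma_uuv = -0.002379, Gamma_uvv = 0.080542, Gamma_vuu = 0.807579, Gamma_vuv = -0.058010, Gamma_vvv = 1.964046; k2 = (-0.628942, -0.165448, -0.014810, -0.361142)
  k3: at (u, v) = (0.437106, 0.983455), (du/dtau, dv/dtau) = (-0.626481, -0.161114); Gamma_uuu = 0.033544, Gamma_uuv = -0.002410, Gamma_uvv = 0.081322, Gamma_vuu = 0.812963, Gamma_vuv = -0.058399, Gamma_vvv = 1.970890; k3 = (-0.626481, -0.161114, -0.014790, -0.358442)
  k4: at (u, v) = (0.374704, 0.967777), (du/dtau, dv/dtau) = (-0.627958, -0.196688); Gamma_uuu = -0.002726, Gamma_uuv = 0.000224, Gamma_uvv = -0.008686, Gamma_vuu = 0.626023, Gamma_vuv = -0.051485, Gamma_vvv = 1.994617; k4 = (-0.627958, -0.196688, 0.001356, -0.311307)
  Y <- Y + (h/6)(k1 + 2k2 + 2k3 + k4): u = 0.3745, v = 0.9675, du/dtau = -0.6282, dv/dtau = -0.1968
step 2:
  k1: at (u, v) = (0.374540, 0.967506), (du/dtau, dv/dtau) = (-0.628242, -0.196832); Gamma_uuu = -0.002785, Gamma_uuv = 0.000229, Gamma_uvv = -0.008878, Gamma_vuu = 0.625819, Gamma_vuv = -0.051489, Gamma_vvv = 1.995068; k1 = (-0.628242, -0.196832, 0.001386, -0.311564)
  k2: at (u, v) = (0.311716, 0.947823), (du/dtau, dv/dtau) = (-0.628103, -0.227988); Gamma_uuu = -0.016793, Gamma_uuv = 0.001735, Gamma_uvv = -0.079131, Gamma_vuu = 0.428827, Gamma_vuv = -0.044304, Gamma_vvv = 2.020714; k2 = (-0.628103, -0.227988, 0.010241, -0.261523)
  k3: at (u, v) = (0.311730, 0.944707), (du/dtau, dv/dtau) = (-0.627218, -0.222984); Gamma_uuu = -0.016960, Gamma_uuv = 0.001750, Gamma_uvv = -0.079564, Gamma_vuu = 0.431896, Gamma_vuv = -0.044572, Gamma_vvv = 2.026167; k3 = (-0.627218, -0.222984, 0.010138, -0.258186)
  k4: at (u, v) = (0.249096, 0.922909), (du/dtau, dv/dtau) = (-0.626214, -0.248469); Gamma_uuu = -0.013805, Gamma_uuv = 0.002304, Gamma_uvv = -0.128072, Gamma_vuu = 0.221536, Gamma_vuv = -0.036981, Gamma_vvv = 2.055232; k4 = (-0.626214, -0.248469, 0.012603, -0.202250)
  Y <- Y + (h/6)(k1 + 2k2 + 2k3 + k4): u = 0.2490, v = 0.9226, du/dtau = -0.6264, dv/dtau = -0.2486


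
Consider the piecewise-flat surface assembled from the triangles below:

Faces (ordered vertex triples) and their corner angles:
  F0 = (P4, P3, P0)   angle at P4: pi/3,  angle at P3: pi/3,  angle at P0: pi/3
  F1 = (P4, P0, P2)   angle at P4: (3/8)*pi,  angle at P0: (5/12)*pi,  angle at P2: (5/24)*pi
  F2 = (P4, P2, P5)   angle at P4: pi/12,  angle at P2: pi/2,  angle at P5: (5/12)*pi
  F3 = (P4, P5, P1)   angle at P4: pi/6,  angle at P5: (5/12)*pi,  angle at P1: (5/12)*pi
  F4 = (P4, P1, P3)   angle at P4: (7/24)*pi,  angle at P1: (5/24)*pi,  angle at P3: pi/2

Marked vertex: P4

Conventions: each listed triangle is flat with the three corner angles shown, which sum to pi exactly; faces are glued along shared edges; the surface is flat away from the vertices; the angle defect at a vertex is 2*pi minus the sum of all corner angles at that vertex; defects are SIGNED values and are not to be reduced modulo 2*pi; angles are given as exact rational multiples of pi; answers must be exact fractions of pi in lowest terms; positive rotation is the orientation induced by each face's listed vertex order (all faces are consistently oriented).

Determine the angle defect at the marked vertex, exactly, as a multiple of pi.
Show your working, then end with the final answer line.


Sum of corner angles at P4: (5/4)*pi
defect = 2*pi - (5/4)*pi

Answer: defect(P4) = (3/4)*pi


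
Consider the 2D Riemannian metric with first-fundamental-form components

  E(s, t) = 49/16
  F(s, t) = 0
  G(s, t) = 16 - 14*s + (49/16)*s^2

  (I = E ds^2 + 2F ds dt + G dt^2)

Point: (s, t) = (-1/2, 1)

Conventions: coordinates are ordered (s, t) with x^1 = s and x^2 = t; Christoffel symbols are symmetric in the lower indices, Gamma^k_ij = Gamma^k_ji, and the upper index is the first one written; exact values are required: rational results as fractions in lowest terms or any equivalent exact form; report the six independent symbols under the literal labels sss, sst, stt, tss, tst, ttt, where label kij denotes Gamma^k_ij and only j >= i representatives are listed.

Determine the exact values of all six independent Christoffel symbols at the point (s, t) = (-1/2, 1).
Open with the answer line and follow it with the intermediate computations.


Answer: Gamma_sss = 0, Gamma_sst = 0, Gamma_stt = 39/14, Gamma_tss = 0, Gamma_tst = -14/39, Gamma_ttt = 0

E = 49/16, F = 0, G = 1521/64 at the point
E_s = 0, E_t = 0, F_s = 0, F_t = 0, G_s = -273/16, G_t = 0
EG - F^2 = 74529/1024;  g^inv = (1024/74529) * [[1521/64, 0], [0, 49/16]]
first-kind symbols [ij,l] = (1/2)(d_i g_jl + d_j g_il - d_l g_ij): [ss,s] = E_s/2 = 0, [ss,t] = F_s - E_t/2 = 0, [st,s] = E_t/2 = 0, [st,t] = G_s/2 = -273/32, [tt,s] = F_t - G_s/2 = 273/32, [tt,t] = G_t/2 = 0
Gamma^s_ij = (G*[ij,s] - F*[ij,t])/(EG - F^2), Gamma^t_ij = (E*[ij,t] - F*[ij,s])/(EG - F^2)


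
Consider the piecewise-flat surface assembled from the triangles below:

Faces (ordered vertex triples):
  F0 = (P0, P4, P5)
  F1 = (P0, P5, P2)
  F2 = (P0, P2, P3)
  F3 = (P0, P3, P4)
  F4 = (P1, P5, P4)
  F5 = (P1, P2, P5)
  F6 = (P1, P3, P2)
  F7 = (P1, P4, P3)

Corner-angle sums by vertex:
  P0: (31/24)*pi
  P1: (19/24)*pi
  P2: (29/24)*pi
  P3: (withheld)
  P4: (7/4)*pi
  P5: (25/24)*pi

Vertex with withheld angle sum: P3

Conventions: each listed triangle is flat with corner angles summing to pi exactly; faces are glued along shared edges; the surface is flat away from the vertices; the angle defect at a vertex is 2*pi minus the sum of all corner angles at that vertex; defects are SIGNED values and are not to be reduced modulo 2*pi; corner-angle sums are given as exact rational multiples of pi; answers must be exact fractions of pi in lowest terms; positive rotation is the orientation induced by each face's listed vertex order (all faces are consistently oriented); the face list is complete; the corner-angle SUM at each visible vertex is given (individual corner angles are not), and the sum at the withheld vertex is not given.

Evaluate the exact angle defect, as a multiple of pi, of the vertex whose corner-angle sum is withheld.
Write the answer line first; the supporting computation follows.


Answer: defect(P3) = pi/12

V = 6, E = 12, F = 8; chi = V - E + F = 2
Gauss-Bonnet: total defect = 2*pi*chi = 4*pi; visible defects sum to (47/12)*pi


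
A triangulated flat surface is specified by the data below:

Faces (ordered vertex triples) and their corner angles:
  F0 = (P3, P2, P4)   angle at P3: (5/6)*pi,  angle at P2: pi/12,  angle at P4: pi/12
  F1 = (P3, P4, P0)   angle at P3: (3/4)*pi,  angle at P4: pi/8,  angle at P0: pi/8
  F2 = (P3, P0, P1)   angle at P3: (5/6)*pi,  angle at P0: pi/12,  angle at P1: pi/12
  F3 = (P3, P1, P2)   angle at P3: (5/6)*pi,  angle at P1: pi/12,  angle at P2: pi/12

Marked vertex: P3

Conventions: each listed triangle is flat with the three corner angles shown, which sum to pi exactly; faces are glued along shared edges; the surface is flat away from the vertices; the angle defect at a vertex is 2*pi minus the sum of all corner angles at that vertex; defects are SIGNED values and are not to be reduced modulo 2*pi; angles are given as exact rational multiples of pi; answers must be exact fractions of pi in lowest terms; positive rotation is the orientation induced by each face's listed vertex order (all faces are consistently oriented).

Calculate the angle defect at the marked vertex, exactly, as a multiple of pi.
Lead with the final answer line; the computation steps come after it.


Answer: defect(P3) = (-5/4)*pi

Sum of corner angles at P3: (13/4)*pi
defect = 2*pi - (13/4)*pi


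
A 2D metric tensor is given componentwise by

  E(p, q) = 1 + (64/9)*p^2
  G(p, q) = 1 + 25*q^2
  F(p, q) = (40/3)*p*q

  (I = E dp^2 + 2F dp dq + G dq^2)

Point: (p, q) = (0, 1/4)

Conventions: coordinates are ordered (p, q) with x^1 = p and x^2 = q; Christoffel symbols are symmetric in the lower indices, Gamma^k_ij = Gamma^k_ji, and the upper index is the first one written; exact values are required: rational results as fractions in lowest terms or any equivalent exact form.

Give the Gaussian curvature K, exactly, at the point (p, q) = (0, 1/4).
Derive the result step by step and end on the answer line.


E = 1, F = 0, G = 41/16, EG - F^2 = 41/16 at the point
E_p = 0, E_q = 0, F_p = 10/3, F_q = 0, G_p = 0, G_q = 25/2
E_qq = 0, F_pq = 40/3, G_pp = 0
By Brioschi, K is (det M1 - det M2) divided by (EG - F^2) squared.
M1 = [[-E_qq/2 + F_pq - G_pp/2, E_p/2, F_p - E_q/2], [F_q - G_p/2, E, F], [G_q/2, F, G]] = [[40/3, 0, 10/3], [0, 1, 0], [25/4, 0, 41/16]]; det M1 = 40/3
M2 = [[0, E_q/2, G_p/2], [E_q/2, E, F], [G_p/2, F, G]] = [[0, 0, 0], [0, 1, 0], [0, 0, 41/16]]; det M2 = 0
det M1 - det M2 = 40/3; K = 40/3 / (41/16)^2 = 10240/5043

Answer: K = 10240/5043


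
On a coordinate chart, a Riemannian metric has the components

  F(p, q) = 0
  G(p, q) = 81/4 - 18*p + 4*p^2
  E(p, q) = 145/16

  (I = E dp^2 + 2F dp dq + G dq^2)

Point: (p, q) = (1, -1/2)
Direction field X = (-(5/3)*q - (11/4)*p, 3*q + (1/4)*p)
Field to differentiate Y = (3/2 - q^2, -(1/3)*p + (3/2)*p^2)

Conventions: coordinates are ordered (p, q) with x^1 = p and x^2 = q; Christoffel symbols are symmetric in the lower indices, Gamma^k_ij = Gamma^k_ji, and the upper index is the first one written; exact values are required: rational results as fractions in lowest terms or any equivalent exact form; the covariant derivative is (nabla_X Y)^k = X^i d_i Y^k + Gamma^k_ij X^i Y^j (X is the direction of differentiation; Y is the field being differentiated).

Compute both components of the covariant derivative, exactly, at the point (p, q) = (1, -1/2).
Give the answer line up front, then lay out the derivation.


Answer: (nabla_X Y)^p = -715/348, (nabla_X Y)^q = -373/180

E = 145/16, F = 0, G = 25/4 at the point
E_p = 0, E_q = 0, F_p = 0, F_q = 0, G_p = -10, G_q = 0
EG - F^2 = 3625/64;  g^inv = (64/3625) * [[25/4, 0], [0, 145/16]]
first-kind symbols [ij,l] = (1/2)(d_i g_jl + d_j g_il - d_l g_ij): [pp,p] = E_p/2 = 0, [pp,q] = F_p - E_q/2 = 0, [pq,p] = E_q/2 = 0, [pq,q] = G_p/2 = -5, [qq,p] = F_q - G_p/2 = 5, [qq,q] = G_q/2 = 0
Gamma^p_ij = (G*[ij,p] - F*[ij,q])/(EG - F^2), Gamma^q_ij = (E*[ij,q] - F*[ij,p])/(EG - F^2)
Gamma_ppp = 0, Gamma_ppq = 0, Gamma_pqq = 16/29, Gamma_qpp = 0, Gamma_qpq = -4/5, Gamma_qqq = 0
X = (-23/12, -5/4), Y = (5/4, 7/6) at the point


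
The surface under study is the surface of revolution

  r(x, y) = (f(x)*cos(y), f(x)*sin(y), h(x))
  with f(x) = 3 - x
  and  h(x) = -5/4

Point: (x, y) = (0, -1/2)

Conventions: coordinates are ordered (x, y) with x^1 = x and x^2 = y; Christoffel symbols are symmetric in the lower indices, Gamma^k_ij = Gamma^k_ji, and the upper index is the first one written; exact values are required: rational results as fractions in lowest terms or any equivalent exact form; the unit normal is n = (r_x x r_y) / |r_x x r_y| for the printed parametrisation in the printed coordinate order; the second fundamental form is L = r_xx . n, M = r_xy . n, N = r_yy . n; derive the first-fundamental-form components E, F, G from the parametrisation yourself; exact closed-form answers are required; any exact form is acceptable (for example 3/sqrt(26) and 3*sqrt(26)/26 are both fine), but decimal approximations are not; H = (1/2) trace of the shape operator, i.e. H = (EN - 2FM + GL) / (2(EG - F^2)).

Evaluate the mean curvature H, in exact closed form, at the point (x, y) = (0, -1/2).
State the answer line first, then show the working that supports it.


Answer: H = 0

f = 3, f' = -1, f'' = 0, h' = 0, h'' = 0
E = 1, F = 0, G = 9; answer radicand W^2 = 1
unnormalised second-form numerators: l = 0, m = 0, n = 0; L = l/sqrt(1), and similarly M = m/sqrt(W^2), N = n/sqrt(W^2)
H = (E*n - 2*F*m + G*l) / (2*(EG - F^2)*sqrt(W^2)); E*n - 2*F*m + G*l = 0, EG - F^2 = 9, so H = (0)/sqrt(1)


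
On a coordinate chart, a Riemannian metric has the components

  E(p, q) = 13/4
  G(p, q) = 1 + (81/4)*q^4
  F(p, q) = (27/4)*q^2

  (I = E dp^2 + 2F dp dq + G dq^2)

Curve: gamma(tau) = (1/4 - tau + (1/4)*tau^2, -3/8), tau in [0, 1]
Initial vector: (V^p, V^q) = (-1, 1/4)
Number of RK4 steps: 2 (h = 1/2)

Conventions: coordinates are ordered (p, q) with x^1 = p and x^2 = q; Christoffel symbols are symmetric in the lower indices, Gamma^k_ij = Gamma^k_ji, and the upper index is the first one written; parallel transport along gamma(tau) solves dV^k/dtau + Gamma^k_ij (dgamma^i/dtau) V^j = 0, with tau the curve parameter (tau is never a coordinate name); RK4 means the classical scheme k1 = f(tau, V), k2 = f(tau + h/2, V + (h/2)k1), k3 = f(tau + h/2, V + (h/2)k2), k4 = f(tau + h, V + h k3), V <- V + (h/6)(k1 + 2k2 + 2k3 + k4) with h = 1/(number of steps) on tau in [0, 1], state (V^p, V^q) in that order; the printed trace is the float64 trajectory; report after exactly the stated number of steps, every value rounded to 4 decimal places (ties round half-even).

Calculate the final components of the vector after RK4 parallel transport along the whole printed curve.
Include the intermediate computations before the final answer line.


gamma'(tau) = (-1 + (1/2)*tau, 0); f(tau, V)^k = -Gamma^k_ij(gamma(tau)) gamma'^i(tau) V^j; h = 1/2; intermediate values shown to 6 dp
curve data and Christoffel symbols at the stage parameters:
  tau = 0.000000: gamma = (0.250000, -0.375000), gamma' = (-1.000000, 0.000000); Gamma_ppp = 0.000000, Gamma_ppq = 0.000000, Gamma_pqq = -1.386815, Gamma_qpp = 0.000000, Gamma_qpq = 0.000000, Gamma_qqq = -0.585062
  tau = 0.250000: gamma = (0.015625, -0.375000), gamma' = (-0.875000, 0.000000); Gamma_ppp = 0.000000, Gamma_ppq = 0.000000, Gamma_pqq = -1.386815, Gamma_qpp = 0.000000, Gamma_qpq = 0.000000, Gamma_qqq = -0.585062
  tau = 0.500000: gamma = (-0.187500, -0.375000), gamma' = (-0.750000, 0.000000); Gamma_ppp = 0.000000, Gamma_ppq = 0.000000, Gamma_pqq = -1.386815, Gamma_qpp = 0.000000, Gamma_qpq = 0.000000, Gamma_qqq = -0.585062
  tau = 0.750000: gamma = (-0.359375, -0.375000), gamma' = (-0.625000, 0.000000); Gamma_ppp = 0.000000, Gamma_ppq = 0.000000, Gamma_pqq = -1.386815, Gamma_qpp = 0.000000, Gamma_qpq = 0.000000, Gamma_qqq = -0.585062
  tau = 1.000000: gamma = (-0.500000, -0.375000), gamma' = (-0.500000, 0.000000); Gamma_ppp = 0.000000, Gamma_ppq = 0.000000, Gamma_pqq = -1.386815, Gamma_qpp = 0.000000, Gamma_qpq = 0.000000, Gamma_qqq = -0.585062
step 0: V^p = -1.0000, V^q = 0.2500
step 1: k1 = (0.000000, 0.000000), k2 = (0.000000, 0.000000), k3 = (0.000000, 0.000000), k4 = (0.000000, 0.000000); V <- V + (h/6)(k1 + 2k2 + 2k3 + k4): V^p = -1.0000, V^q = 0.2500
step 2: k1 = (0.000000, 0.000000), k2 = (0.000000, 0.000000), k3 = (0.000000, 0.000000), k4 = (0.000000, 0.000000); V <- V + (h/6)(k1 + 2k2 + 2k3 + k4): V^p = -1.0000, V^q = 0.2500

Answer: V^p = -1.0000, V^q = 0.2500


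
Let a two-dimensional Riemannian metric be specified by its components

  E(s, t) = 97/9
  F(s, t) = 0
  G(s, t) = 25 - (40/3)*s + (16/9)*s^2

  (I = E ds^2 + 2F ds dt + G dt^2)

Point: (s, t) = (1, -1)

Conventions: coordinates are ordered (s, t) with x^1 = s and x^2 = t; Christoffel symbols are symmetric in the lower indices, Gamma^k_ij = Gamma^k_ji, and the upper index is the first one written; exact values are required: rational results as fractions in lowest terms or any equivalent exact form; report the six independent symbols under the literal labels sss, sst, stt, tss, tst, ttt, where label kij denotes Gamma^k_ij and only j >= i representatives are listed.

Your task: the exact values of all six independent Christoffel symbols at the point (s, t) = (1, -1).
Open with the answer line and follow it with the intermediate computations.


Answer: Gamma_sss = 0, Gamma_sst = 0, Gamma_stt = 44/97, Gamma_tss = 0, Gamma_tst = -4/11, Gamma_ttt = 0

E = 97/9, F = 0, G = 121/9 at the point
E_s = 0, E_t = 0, F_s = 0, F_t = 0, G_s = -88/9, G_t = 0
EG - F^2 = 11737/81;  g^inv = (81/11737) * [[121/9, 0], [0, 97/9]]
first-kind symbols [ij,l] = (1/2)(d_i g_jl + d_j g_il - d_l g_ij): [ss,s] = E_s/2 = 0, [ss,t] = F_s - E_t/2 = 0, [st,s] = E_t/2 = 0, [st,t] = G_s/2 = -44/9, [tt,s] = F_t - G_s/2 = 44/9, [tt,t] = G_t/2 = 0
Gamma^s_ij = (G*[ij,s] - F*[ij,t])/(EG - F^2), Gamma^t_ij = (E*[ij,t] - F*[ij,s])/(EG - F^2)
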